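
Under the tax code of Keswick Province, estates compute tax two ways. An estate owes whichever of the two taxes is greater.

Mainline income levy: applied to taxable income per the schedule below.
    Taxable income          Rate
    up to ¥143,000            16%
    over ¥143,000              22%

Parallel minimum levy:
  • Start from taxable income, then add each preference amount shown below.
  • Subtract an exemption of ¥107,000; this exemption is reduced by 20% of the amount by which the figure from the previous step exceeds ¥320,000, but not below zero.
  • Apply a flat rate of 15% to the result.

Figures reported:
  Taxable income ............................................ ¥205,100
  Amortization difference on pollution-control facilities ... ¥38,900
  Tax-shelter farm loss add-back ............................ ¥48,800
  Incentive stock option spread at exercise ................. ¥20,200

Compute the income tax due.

Parallel minimum levy:
  Adjusted income: ¥205,100 + ¥38,900 + ¥48,800 + ¥20,200 = ¥313,000
  Exemption: ¥313,000 ≤ ¥320,000, so full ¥107,000 applies
  Base: ¥313,000 − ¥107,000 = ¥206,000
  ¥206,000 × 15% = ¥30,900

Mainline income levy:
  ¥143,000 × 16% = ¥22,880
  ¥62,100 × 22% = ¥13,662
  → ¥36,542

¥36,542 > ¥30,900, so the mainline income levy governs.

¥36,542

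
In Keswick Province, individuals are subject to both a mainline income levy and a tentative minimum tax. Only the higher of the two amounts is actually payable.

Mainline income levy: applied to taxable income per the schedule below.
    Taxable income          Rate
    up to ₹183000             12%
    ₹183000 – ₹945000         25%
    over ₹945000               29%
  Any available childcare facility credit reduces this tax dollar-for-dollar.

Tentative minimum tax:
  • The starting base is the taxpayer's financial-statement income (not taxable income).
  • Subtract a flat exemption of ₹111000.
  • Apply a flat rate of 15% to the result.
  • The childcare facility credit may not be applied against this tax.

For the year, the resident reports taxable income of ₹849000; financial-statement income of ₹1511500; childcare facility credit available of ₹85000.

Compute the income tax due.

Tentative minimum tax:
  Base (financial-statement income): ₹1511500
  Less exemption ₹111000 → base ₹1400500
  ₹1400500 × 15% = ₹210075

Mainline income levy:
  ₹183000 × 12% = ₹21960
  ₹666000 × 25% = ₹166500
  → ₹188460
  Less childcare facility credit ₹85000 → ₹103460

₹210075 > ₹103460, so the tentative minimum tax is the binding amount.

₹210075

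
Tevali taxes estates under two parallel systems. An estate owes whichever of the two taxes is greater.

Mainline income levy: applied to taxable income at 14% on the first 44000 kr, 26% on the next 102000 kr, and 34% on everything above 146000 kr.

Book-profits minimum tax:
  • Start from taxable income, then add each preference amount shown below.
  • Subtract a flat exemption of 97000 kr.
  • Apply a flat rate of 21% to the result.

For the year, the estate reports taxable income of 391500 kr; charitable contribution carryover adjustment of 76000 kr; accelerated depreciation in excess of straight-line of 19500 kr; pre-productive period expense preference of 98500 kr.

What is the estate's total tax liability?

116150 kr

Book-profits minimum tax:
  Adjusted income: 391500 kr + 76000 kr + 19500 kr + 98500 kr = 585500 kr
  Less exemption 97000 kr → base 488500 kr
  488500 kr × 21% = 102585 kr

Mainline income levy:
  44000 kr × 14% = 6160 kr
  102000 kr × 26% = 26520 kr
  245500 kr × 34% = 83470 kr
  → 116150 kr

116150 kr > 102585 kr, so the mainline income levy governs.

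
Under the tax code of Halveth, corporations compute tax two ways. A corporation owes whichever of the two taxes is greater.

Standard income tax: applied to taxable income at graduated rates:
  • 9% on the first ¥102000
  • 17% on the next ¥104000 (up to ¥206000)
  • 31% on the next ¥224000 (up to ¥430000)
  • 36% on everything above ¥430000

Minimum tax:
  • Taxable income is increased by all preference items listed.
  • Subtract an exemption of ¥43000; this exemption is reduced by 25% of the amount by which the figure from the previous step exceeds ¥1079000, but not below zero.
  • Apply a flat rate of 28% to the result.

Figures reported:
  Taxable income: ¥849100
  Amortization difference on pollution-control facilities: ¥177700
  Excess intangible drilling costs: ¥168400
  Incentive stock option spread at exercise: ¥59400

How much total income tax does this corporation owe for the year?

¥351288

Standard income tax:
  ¥102000 × 9% = ¥9180
  ¥104000 × 17% = ¥17680
  ¥224000 × 31% = ¥69440
  ¥419100 × 36% = ¥150876
  → ¥247176

Minimum tax:
  Adjusted income: ¥849100 + ¥177700 + ¥168400 + ¥59400 = ¥1254600
  Exemption: 25% × (¥1254600 − ¥1079000) = ¥43900 ≥ ¥43000, so the exemption is fully phased out
  Base: ¥1254600 − ¥0 = ¥1254600
  ¥1254600 × 28% = ¥351288

¥351288 > ¥247176, so the minimum tax is the binding amount.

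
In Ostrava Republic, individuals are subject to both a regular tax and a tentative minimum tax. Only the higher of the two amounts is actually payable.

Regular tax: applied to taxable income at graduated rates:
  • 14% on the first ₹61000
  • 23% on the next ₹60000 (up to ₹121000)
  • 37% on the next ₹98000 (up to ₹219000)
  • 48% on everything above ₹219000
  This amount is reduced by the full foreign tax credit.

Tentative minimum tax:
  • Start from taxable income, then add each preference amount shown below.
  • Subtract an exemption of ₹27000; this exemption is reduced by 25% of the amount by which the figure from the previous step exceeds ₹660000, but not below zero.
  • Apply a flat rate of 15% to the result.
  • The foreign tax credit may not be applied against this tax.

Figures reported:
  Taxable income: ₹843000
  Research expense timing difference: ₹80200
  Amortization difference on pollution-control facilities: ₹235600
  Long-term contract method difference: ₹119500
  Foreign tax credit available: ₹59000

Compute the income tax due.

Tentative minimum tax:
  Adjusted income: ₹843000 + ₹80200 + ₹235600 + ₹119500 = ₹1278300
  Exemption: 25% × (₹1278300 − ₹660000) = ₹154575 ≥ ₹27000, so the exemption is fully phased out
  Base: ₹1278300 − ₹0 = ₹1278300
  ₹1278300 × 15% = ₹191745

Regular tax:
  ₹61000 × 14% = ₹8540
  ₹60000 × 23% = ₹13800
  ₹98000 × 37% = ₹36260
  ₹624000 × 48% = ₹299520
  → ₹358120
  Less foreign tax credit ₹59000 → ₹299120

₹299120 > ₹191745, so the regular tax governs.

₹299120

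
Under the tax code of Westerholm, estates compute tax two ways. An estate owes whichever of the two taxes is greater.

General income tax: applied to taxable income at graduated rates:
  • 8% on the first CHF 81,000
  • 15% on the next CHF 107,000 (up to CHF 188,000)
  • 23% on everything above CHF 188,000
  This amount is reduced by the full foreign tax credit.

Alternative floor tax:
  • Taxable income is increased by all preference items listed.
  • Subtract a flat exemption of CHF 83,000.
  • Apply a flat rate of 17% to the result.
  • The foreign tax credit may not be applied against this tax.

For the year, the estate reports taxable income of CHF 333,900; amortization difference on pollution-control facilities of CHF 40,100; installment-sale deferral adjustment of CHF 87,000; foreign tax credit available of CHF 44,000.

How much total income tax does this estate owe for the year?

CHF 64,260

General income tax:
  CHF 81,000 × 8% = CHF 6,480
  CHF 107,000 × 15% = CHF 16,050
  CHF 145,900 × 23% = CHF 33,557
  → CHF 56,087
  Less foreign tax credit CHF 44,000 → CHF 12,087

Alternative floor tax:
  Adjusted income: CHF 333,900 + CHF 40,100 + CHF 87,000 = CHF 461,000
  Less exemption CHF 83,000 → base CHF 378,000
  CHF 378,000 × 17% = CHF 64,260

CHF 64,260 > CHF 12,087, so the alternative floor tax is the binding amount.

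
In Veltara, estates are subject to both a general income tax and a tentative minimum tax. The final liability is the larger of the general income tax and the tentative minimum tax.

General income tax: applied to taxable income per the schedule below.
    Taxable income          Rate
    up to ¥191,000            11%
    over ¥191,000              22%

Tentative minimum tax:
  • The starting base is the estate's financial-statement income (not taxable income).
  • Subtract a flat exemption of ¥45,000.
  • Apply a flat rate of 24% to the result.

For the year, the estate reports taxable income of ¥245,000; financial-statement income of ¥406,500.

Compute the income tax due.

¥86,760

Tentative minimum tax:
  Base (financial-statement income): ¥406,500
  Less exemption ¥45,000 → base ¥361,500
  ¥361,500 × 24% = ¥86,760

General income tax:
  ¥191,000 × 11% = ¥21,010
  ¥54,000 × 22% = ¥11,880
  → ¥32,890

¥86,760 > ¥32,890, so the tentative minimum tax is the binding amount.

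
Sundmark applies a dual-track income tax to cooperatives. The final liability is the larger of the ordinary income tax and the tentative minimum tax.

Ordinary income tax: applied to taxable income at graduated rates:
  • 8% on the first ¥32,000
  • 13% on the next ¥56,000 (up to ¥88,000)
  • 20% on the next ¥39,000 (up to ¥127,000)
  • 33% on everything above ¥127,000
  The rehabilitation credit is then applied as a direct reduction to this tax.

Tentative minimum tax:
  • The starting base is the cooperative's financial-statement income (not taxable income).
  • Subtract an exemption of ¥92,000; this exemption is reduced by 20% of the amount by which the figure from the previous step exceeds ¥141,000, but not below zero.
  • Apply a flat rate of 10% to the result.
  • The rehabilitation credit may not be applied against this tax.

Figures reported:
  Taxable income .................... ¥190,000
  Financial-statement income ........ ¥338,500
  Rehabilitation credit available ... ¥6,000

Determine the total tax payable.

¥32,430

Tentative minimum tax:
  Base (financial-statement income): ¥338,500
  Exemption: ¥92,000 − 20% × (¥338,500 − ¥141,000) = ¥92,000 − ¥39,500 = ¥52,500
  Base: ¥338,500 − ¥52,500 = ¥286,000
  ¥286,000 × 10% = ¥28,600

Ordinary income tax:
  ¥32,000 × 8% = ¥2,560
  ¥56,000 × 13% = ¥7,280
  ¥39,000 × 20% = ¥7,800
  ¥63,000 × 33% = ¥20,790
  → ¥38,430
  Less rehabilitation credit ¥6,000 → ¥32,430

¥32,430 > ¥28,600, so the ordinary income tax governs.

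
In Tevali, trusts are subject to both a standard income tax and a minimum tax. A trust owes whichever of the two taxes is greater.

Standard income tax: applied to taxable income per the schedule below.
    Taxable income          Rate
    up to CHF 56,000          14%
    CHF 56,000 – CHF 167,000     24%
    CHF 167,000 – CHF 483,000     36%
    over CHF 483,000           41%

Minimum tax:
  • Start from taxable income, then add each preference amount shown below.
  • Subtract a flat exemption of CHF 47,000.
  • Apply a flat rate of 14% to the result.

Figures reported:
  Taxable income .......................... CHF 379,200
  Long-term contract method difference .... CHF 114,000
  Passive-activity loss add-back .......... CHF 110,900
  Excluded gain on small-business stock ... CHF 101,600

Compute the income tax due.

CHF 110,872

Minimum tax:
  Adjusted income: CHF 379,200 + CHF 114,000 + CHF 110,900 + CHF 101,600 = CHF 705,700
  Less exemption CHF 47,000 → base CHF 658,700
  CHF 658,700 × 14% = CHF 92,218

Standard income tax:
  CHF 56,000 × 14% = CHF 7,840
  CHF 111,000 × 24% = CHF 26,640
  CHF 212,200 × 36% = CHF 76,392
  → CHF 110,872

CHF 110,872 > CHF 92,218, so the standard income tax governs.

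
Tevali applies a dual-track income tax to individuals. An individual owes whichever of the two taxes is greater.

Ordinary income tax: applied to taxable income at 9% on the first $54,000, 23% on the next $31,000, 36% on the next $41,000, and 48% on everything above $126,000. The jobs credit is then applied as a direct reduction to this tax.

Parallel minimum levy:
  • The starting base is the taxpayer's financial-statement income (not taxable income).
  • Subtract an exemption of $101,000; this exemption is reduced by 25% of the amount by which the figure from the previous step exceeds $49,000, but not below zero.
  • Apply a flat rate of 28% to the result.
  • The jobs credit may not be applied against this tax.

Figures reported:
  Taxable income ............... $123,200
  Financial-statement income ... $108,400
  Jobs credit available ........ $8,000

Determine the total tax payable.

Ordinary income tax:
  $54,000 × 9% = $4,860
  $31,000 × 23% = $7,130
  $38,200 × 36% = $13,752
  → $25,742
  Less jobs credit $8,000 → $17,742

Parallel minimum levy:
  Base (financial-statement income): $108,400
  Exemption: $101,000 − 25% × ($108,400 − $49,000) = $101,000 − $14,850 = $86,150
  Base: $108,400 − $86,150 = $22,250
  $22,250 × 28% = $6,230

$17,742 > $6,230, so the ordinary income tax governs.

$17,742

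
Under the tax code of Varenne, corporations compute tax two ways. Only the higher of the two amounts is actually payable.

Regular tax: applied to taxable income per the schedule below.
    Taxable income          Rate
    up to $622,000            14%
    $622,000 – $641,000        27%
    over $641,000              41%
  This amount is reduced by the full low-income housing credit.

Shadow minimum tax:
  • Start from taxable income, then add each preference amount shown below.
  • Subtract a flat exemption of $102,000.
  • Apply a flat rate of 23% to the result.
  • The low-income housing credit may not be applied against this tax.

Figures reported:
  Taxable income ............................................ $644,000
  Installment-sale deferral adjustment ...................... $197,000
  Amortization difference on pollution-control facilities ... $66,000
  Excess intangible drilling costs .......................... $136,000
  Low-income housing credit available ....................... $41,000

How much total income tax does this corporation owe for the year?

Regular tax:
  $622,000 × 14% = $87,080
  $19,000 × 27% = $5,130
  $3,000 × 41% = $1,230
  → $93,440
  Less low-income housing credit $41,000 → $52,440

Shadow minimum tax:
  Adjusted income: $644,000 + $197,000 + $66,000 + $136,000 = $1,043,000
  Less exemption $102,000 → base $941,000
  $941,000 × 23% = $216,430

$216,430 > $52,440, so the shadow minimum tax is the binding amount.

$216,430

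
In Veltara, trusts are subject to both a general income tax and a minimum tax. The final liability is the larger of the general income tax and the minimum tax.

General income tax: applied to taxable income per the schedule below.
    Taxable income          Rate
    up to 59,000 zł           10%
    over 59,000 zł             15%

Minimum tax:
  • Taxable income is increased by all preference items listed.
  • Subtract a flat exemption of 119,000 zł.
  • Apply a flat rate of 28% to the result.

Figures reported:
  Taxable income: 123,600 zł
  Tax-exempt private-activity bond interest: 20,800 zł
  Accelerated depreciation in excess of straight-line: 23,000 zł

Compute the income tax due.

General income tax:
  59,000 zł × 10% = 5,900 zł
  64,600 zł × 15% = 9,690 zł
  → 15,590 zł

Minimum tax:
  Adjusted income: 123,600 zł + 20,800 zł + 23,000 zł = 167,400 zł
  Less exemption 119,000 zł → base 48,400 zł
  48,400 zł × 28% = 13,552 zł

15,590 zł > 13,552 zł, so the general income tax governs.

15,590 zł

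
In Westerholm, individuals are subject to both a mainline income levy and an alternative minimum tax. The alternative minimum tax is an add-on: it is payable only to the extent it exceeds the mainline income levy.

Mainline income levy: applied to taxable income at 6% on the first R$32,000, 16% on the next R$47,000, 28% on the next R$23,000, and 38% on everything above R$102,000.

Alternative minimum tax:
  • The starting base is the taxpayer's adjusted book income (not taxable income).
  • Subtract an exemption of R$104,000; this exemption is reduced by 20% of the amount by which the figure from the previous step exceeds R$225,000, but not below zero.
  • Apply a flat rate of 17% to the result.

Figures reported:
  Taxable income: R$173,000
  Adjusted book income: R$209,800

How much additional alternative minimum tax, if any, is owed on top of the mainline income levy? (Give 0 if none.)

Mainline income levy:
  R$32,000 × 6% = R$1,920
  R$47,000 × 16% = R$7,520
  R$23,000 × 28% = R$6,440
  R$71,000 × 38% = R$26,980
  → R$42,860

Alternative minimum tax:
  Base (adjusted book income): R$209,800
  Exemption: R$209,800 ≤ R$225,000, so full R$104,000 applies
  Base: R$209,800 − R$104,000 = R$105,800
  R$105,800 × 17% = R$17,986

R$17,986 ≤ R$42,860, so no add-on is due.

R$0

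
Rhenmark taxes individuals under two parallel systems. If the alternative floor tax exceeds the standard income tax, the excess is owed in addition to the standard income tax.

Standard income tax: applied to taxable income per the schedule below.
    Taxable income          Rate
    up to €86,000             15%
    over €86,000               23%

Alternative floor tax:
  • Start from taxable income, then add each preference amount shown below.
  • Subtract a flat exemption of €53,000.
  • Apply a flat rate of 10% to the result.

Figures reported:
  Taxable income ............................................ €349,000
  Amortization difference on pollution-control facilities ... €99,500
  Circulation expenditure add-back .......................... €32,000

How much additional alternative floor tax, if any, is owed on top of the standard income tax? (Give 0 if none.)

€0

Standard income tax:
  €86,000 × 15% = €12,900
  €263,000 × 23% = €60,490
  → €73,390

Alternative floor tax:
  Adjusted income: €349,000 + €99,500 + €32,000 = €480,500
  Less exemption €53,000 → base €427,500
  €427,500 × 10% = €42,750

€42,750 ≤ €73,390, so no add-on is due.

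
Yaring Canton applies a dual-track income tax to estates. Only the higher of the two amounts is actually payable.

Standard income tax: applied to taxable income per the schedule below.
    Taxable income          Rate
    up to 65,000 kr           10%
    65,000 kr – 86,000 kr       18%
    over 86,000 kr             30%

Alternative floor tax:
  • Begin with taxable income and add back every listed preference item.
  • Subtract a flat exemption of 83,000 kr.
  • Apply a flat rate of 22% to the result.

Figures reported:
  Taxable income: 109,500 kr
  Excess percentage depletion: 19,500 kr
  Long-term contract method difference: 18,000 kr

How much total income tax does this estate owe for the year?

Alternative floor tax:
  Adjusted income: 109,500 kr + 19,500 kr + 18,000 kr = 147,000 kr
  Less exemption 83,000 kr → base 64,000 kr
  64,000 kr × 22% = 14,080 kr

Standard income tax:
  65,000 kr × 10% = 6,500 kr
  21,000 kr × 18% = 3,780 kr
  23,500 kr × 30% = 7,050 kr
  → 17,330 kr

17,330 kr > 14,080 kr, so the standard income tax governs.

17,330 kr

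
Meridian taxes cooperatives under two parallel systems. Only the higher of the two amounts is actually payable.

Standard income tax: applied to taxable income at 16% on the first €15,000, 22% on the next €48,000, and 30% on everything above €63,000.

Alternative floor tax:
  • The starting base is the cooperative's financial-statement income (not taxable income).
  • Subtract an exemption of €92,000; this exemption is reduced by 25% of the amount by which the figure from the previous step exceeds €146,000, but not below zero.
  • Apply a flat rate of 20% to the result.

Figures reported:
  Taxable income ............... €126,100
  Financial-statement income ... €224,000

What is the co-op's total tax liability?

€31,890

Alternative floor tax:
  Base (financial-statement income): €224,000
  Exemption: €92,000 − 25% × (€224,000 − €146,000) = €92,000 − €19,500 = €72,500
  Base: €224,000 − €72,500 = €151,500
  €151,500 × 20% = €30,300

Standard income tax:
  €15,000 × 16% = €2,400
  €48,000 × 22% = €10,560
  €63,100 × 30% = €18,930
  → €31,890

€31,890 > €30,300, so the standard income tax governs.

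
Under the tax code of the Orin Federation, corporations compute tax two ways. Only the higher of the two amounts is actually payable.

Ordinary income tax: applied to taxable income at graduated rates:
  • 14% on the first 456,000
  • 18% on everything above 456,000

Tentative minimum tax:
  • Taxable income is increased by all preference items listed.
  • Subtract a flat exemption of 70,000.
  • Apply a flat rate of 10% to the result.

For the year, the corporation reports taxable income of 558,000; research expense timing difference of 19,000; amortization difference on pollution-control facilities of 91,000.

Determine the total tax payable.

Tentative minimum tax:
  Adjusted income: 558,000 + 19,000 + 91,000 = 668,000
  Less exemption 70,000 → base 598,000
  598,000 × 10% = 59,800

Ordinary income tax:
  456,000 × 14% = 63,840
  102,000 × 18% = 18,360
  → 82,200

82,200 > 59,800, so the ordinary income tax governs.

82,200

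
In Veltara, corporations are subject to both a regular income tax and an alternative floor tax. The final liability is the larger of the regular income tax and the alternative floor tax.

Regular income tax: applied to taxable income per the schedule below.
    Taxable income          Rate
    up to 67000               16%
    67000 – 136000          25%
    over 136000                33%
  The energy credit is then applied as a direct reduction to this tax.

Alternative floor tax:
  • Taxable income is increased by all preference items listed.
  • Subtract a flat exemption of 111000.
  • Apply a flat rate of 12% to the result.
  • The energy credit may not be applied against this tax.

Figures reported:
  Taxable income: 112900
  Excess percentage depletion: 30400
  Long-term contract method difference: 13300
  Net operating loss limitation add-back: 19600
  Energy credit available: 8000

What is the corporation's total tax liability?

Alternative floor tax:
  Adjusted income: 112900 + 30400 + 13300 + 19600 = 176200
  Less exemption 111000 → base 65200
  65200 × 12% = 7824

Regular income tax:
  67000 × 16% = 10720
  45900 × 25% = 11475
  → 22195
  Less energy credit 8000 → 14195

14195 > 7824, so the regular income tax governs.

14195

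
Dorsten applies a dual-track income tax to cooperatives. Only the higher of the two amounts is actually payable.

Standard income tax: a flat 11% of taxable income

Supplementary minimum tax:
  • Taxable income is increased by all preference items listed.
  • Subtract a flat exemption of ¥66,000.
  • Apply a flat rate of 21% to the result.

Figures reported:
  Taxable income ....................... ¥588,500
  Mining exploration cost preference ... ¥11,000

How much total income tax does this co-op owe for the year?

Supplementary minimum tax:
  Adjusted income: ¥588,500 + ¥11,000 = ¥599,500
  Less exemption ¥66,000 → base ¥533,500
  ¥533,500 × 21% = ¥112,035

Standard income tax:
  ¥588,500 × 11% = ¥64,735

¥112,035 > ¥64,735, so the supplementary minimum tax is the binding amount.

¥112,035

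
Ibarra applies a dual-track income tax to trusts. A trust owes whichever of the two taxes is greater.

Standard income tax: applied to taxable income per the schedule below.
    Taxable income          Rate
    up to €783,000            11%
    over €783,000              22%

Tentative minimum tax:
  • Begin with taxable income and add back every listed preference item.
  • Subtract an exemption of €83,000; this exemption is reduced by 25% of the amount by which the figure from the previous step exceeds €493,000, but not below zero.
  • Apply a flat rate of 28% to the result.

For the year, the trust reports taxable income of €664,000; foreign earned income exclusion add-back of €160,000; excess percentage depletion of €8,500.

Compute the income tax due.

€233,100

Tentative minimum tax:
  Adjusted income: €664,000 + €160,000 + €8,500 = €832,500
  Exemption: 25% × (€832,500 − €493,000) = €84,875 ≥ €83,000, so the exemption is fully phased out
  Base: €832,500 − €0 = €832,500
  €832,500 × 28% = €233,100

Standard income tax:
  €664,000 × 11% = €73,040

€233,100 > €73,040, so the tentative minimum tax is the binding amount.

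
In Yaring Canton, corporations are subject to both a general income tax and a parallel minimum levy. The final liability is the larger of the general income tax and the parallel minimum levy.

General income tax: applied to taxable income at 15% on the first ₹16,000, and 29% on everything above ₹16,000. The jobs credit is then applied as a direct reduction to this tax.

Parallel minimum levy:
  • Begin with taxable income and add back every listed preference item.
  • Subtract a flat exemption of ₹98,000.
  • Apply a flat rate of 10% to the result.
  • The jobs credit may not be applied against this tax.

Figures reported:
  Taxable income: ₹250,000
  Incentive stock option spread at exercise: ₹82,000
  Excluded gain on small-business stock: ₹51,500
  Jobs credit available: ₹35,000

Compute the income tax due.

General income tax:
  ₹16,000 × 15% = ₹2,400
  ₹234,000 × 29% = ₹67,860
  → ₹70,260
  Less jobs credit ₹35,000 → ₹35,260

Parallel minimum levy:
  Adjusted income: ₹250,000 + ₹82,000 + ₹51,500 = ₹383,500
  Less exemption ₹98,000 → base ₹285,500
  ₹285,500 × 10% = ₹28,550

₹35,260 > ₹28,550, so the general income tax governs.

₹35,260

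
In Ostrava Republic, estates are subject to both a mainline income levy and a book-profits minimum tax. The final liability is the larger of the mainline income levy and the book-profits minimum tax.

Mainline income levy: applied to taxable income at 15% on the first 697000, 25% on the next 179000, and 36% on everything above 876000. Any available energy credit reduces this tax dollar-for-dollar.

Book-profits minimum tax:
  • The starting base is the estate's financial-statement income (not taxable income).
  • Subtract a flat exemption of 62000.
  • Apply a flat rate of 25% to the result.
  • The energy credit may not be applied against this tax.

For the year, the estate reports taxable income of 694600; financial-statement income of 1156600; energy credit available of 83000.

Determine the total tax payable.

Book-profits minimum tax:
  Base (financial-statement income): 1156600
  Less exemption 62000 → base 1094600
  1094600 × 25% = 273650

Mainline income levy:
  694600 × 15% = 104190
  Less energy credit 83000 → 21190

273650 > 21190, so the book-profits minimum tax is the binding amount.

273650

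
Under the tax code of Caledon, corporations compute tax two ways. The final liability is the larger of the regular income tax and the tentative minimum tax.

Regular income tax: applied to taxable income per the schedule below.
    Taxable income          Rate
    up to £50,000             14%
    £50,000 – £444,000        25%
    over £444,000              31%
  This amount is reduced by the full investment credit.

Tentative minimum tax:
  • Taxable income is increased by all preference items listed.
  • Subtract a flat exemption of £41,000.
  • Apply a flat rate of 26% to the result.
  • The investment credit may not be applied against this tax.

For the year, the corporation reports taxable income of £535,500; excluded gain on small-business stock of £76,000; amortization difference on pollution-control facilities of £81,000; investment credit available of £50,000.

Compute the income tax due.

Tentative minimum tax:
  Adjusted income: £535,500 + £76,000 + £81,000 = £692,500
  Less exemption £41,000 → base £651,500
  £651,500 × 26% = £169,390

Regular income tax:
  £50,000 × 14% = £7,000
  £394,000 × 25% = £98,500
  £91,500 × 31% = £28,365
  → £133,865
  Less investment credit £50,000 → £83,865

£169,390 > £83,865, so the tentative minimum tax is the binding amount.

£169,390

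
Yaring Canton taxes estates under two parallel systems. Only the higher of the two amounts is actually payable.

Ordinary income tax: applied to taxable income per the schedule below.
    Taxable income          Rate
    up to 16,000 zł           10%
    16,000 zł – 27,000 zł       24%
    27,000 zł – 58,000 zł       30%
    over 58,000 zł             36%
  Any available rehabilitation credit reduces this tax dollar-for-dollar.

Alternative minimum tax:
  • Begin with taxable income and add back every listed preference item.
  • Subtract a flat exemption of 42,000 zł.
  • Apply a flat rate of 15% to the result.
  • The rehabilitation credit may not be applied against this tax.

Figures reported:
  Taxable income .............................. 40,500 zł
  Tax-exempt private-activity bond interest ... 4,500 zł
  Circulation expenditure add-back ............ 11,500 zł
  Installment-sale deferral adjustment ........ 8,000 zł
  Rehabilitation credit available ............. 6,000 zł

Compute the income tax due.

3,375 zł

Ordinary income tax:
  16,000 zł × 10% = 1,600 zł
  11,000 zł × 24% = 2,640 zł
  13,500 zł × 30% = 4,050 zł
  → 8,290 zł
  Less rehabilitation credit 6,000 zł → 2,290 zł

Alternative minimum tax:
  Adjusted income: 40,500 zł + 4,500 zł + 11,500 zł + 8,000 zł = 64,500 zł
  Less exemption 42,000 zł → base 22,500 zł
  22,500 zł × 15% = 3,375 zł

3,375 zł > 2,290 zł, so the alternative minimum tax is the binding amount.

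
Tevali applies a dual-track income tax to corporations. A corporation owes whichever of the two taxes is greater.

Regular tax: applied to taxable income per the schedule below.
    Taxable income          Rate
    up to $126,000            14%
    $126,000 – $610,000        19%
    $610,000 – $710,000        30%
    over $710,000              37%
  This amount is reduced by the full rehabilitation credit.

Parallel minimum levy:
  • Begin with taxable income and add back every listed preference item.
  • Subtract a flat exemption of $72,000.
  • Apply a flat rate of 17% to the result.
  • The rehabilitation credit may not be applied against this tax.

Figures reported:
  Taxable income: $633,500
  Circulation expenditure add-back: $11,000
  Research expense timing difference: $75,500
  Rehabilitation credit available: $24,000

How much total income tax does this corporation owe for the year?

$110,160

Parallel minimum levy:
  Adjusted income: $633,500 + $11,000 + $75,500 = $720,000
  Less exemption $72,000 → base $648,000
  $648,000 × 17% = $110,160

Regular tax:
  $126,000 × 14% = $17,640
  $484,000 × 19% = $91,960
  $23,500 × 30% = $7,050
  → $116,650
  Less rehabilitation credit $24,000 → $92,650

$110,160 > $92,650, so the parallel minimum levy is the binding amount.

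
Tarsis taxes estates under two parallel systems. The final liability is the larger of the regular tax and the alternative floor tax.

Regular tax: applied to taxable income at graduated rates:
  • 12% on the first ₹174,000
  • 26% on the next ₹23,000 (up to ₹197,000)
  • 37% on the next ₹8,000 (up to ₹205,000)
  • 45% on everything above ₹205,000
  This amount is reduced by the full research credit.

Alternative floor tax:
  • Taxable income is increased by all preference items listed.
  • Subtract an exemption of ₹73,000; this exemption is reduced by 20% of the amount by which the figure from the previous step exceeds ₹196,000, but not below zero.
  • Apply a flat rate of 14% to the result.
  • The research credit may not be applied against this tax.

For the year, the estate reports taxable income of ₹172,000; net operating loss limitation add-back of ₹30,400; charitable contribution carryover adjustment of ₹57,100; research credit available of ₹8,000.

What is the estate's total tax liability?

₹27,888

Regular tax:
  ₹172,000 × 12% = ₹20,640
  Less research credit ₹8,000 → ₹12,640

Alternative floor tax:
  Adjusted income: ₹172,000 + ₹30,400 + ₹57,100 = ₹259,500
  Exemption: ₹73,000 − 20% × (₹259,500 − ₹196,000) = ₹73,000 − ₹12,700 = ₹60,300
  Base: ₹259,500 − ₹60,300 = ₹199,200
  ₹199,200 × 14% = ₹27,888

₹27,888 > ₹12,640, so the alternative floor tax is the binding amount.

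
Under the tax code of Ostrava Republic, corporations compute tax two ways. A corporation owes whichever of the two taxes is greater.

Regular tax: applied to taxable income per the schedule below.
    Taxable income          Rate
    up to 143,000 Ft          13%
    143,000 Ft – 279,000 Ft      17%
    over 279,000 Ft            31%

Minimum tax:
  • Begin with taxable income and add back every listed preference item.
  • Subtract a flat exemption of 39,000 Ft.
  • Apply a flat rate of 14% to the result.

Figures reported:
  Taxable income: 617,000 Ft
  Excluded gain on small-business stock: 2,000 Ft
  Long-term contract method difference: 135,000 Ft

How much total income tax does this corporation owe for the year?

146,490 Ft

Regular tax:
  143,000 Ft × 13% = 18,590 Ft
  136,000 Ft × 17% = 23,120 Ft
  338,000 Ft × 31% = 104,780 Ft
  → 146,490 Ft

Minimum tax:
  Adjusted income: 617,000 Ft + 2,000 Ft + 135,000 Ft = 754,000 Ft
  Less exemption 39,000 Ft → base 715,000 Ft
  715,000 Ft × 14% = 100,100 Ft

146,490 Ft > 100,100 Ft, so the regular tax governs.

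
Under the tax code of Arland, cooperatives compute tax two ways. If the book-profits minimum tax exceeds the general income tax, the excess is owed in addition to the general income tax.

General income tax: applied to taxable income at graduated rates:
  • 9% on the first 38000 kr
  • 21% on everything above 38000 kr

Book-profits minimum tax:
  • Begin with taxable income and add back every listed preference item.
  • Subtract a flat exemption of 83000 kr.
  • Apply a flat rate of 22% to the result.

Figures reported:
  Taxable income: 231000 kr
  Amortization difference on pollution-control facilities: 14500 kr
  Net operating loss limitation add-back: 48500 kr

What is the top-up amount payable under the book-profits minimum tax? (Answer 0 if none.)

2470 kr

General income tax:
  38000 kr × 9% = 3420 kr
  193000 kr × 21% = 40530 kr
  → 43950 kr

Book-profits minimum tax:
  Adjusted income: 231000 kr + 14500 kr + 48500 kr = 294000 kr
  Less exemption 83000 kr → base 211000 kr
  211000 kr × 22% = 46420 kr

Excess of book-profits minimum tax over general income tax: 46420 kr − 43950 kr = 2470 kr.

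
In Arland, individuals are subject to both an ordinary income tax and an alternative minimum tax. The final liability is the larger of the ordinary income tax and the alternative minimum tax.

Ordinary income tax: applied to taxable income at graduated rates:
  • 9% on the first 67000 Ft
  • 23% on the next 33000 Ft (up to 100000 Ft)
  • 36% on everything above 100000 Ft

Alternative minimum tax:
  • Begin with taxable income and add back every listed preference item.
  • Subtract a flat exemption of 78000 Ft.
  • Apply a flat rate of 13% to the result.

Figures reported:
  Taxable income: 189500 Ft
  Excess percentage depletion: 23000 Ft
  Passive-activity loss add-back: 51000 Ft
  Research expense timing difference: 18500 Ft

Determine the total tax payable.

45840 Ft

Ordinary income tax:
  67000 Ft × 9% = 6030 Ft
  33000 Ft × 23% = 7590 Ft
  89500 Ft × 36% = 32220 Ft
  → 45840 Ft

Alternative minimum tax:
  Adjusted income: 189500 Ft + 23000 Ft + 51000 Ft + 18500 Ft = 282000 Ft
  Less exemption 78000 Ft → base 204000 Ft
  204000 Ft × 13% = 26520 Ft

45840 Ft > 26520 Ft, so the ordinary income tax governs.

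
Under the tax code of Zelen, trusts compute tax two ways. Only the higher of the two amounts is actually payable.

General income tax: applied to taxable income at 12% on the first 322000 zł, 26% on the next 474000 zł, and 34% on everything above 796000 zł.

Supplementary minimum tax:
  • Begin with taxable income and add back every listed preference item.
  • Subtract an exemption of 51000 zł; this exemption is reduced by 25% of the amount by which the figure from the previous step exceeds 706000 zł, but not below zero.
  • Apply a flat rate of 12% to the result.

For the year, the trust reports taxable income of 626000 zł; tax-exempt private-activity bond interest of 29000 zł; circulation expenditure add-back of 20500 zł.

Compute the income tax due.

Supplementary minimum tax:
  Adjusted income: 626000 zł + 29000 zł + 20500 zł = 675500 zł
  Exemption: 675500 zł ≤ 706000 zł, so full 51000 zł applies
  Base: 675500 zł − 51000 zł = 624500 zł
  624500 zł × 12% = 74940 zł

General income tax:
  322000 zł × 12% = 38640 zł
  304000 zł × 26% = 79040 zł
  → 117680 zł

117680 zł > 74940 zł, so the general income tax governs.

117680 zł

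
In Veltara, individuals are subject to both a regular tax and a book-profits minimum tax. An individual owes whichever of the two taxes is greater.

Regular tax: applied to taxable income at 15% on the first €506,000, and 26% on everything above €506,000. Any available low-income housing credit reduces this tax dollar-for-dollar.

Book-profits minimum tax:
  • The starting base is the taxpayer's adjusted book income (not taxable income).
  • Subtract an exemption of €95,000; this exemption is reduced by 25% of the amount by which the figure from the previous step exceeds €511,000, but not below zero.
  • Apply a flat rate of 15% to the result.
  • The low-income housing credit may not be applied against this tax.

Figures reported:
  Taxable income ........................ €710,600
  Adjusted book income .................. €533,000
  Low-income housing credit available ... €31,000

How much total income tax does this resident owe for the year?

€98,096

Book-profits minimum tax:
  Base (adjusted book income): €533,000
  Exemption: €95,000 − 25% × (€533,000 − €511,000) = €95,000 − €5,500 = €89,500
  Base: €533,000 − €89,500 = €443,500
  €443,500 × 15% = €66,525

Regular tax:
  €506,000 × 15% = €75,900
  €204,600 × 26% = €53,196
  → €129,096
  Less low-income housing credit €31,000 → €98,096

€98,096 > €66,525, so the regular tax governs.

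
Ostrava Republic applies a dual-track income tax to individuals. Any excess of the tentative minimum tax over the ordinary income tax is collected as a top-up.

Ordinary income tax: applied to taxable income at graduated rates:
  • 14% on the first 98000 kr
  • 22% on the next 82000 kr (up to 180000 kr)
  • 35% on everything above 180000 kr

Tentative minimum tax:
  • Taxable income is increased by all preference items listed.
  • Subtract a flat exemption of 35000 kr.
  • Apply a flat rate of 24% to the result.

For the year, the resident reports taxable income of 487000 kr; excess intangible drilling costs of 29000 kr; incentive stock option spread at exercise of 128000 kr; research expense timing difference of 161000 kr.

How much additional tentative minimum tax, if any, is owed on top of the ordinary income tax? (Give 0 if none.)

45590 kr

Ordinary income tax:
  98000 kr × 14% = 13720 kr
  82000 kr × 22% = 18040 kr
  307000 kr × 35% = 107450 kr
  → 139210 kr

Tentative minimum tax:
  Adjusted income: 487000 kr + 29000 kr + 128000 kr + 161000 kr = 805000 kr
  Less exemption 35000 kr → base 770000 kr
  770000 kr × 24% = 184800 kr

Excess of tentative minimum tax over ordinary income tax: 184800 kr − 139210 kr = 45590 kr.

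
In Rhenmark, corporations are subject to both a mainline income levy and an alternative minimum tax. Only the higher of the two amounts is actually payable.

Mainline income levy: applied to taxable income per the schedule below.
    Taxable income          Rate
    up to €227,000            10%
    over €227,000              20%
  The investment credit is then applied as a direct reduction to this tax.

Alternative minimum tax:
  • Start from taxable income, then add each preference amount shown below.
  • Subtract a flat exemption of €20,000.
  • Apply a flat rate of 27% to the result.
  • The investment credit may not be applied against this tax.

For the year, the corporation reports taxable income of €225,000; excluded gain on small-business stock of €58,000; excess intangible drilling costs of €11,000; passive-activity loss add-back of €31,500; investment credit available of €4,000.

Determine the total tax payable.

Alternative minimum tax:
  Adjusted income: €225,000 + €58,000 + €11,000 + €31,500 = €325,500
  Less exemption €20,000 → base €305,500
  €305,500 × 27% = €82,485

Mainline income levy:
  €225,000 × 10% = €22,500
  Less investment credit €4,000 → €18,500

€82,485 > €18,500, so the alternative minimum tax is the binding amount.

€82,485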